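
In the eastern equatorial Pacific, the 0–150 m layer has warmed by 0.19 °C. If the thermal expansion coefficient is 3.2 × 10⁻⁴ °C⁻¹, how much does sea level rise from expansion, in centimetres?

0.912 cm

Δh = αΔT·H = 3.2×10⁻⁴ × 0.19 × 150 = 0.00912 m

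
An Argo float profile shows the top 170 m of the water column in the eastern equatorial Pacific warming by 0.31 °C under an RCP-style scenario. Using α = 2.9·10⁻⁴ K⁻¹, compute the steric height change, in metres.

Δh = αΔT·H = 2.9×10⁻⁴ × 0.31 × 170 = 0.015283 m

about 0.015 m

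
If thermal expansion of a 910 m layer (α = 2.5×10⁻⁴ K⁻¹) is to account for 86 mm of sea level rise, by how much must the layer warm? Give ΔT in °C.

ΔT = Δh/(αH) = 0.086 / (2.5×10⁻⁴ × 910) ≈ 0.3780 °C

about 0.378 °C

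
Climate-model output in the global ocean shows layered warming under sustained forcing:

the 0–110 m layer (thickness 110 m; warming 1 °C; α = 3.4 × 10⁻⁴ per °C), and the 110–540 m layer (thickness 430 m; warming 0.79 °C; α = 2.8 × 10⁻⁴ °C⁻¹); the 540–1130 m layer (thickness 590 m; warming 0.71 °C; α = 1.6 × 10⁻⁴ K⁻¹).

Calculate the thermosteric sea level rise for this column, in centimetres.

3.4×10⁻⁴ × 110 × 1 = 0.03740 m
110–540 m: 430 × 0.79 × 2.8×10⁻⁴ = 0.095116 m
540–1130 m: 590 × 1.6×10⁻⁴ × 0.71 = 0.067024 m
Δh = 0.03740 + 0.095116 + 0.067024 = 0.19954 m ≈ 20.0 cm

about 20.0 cm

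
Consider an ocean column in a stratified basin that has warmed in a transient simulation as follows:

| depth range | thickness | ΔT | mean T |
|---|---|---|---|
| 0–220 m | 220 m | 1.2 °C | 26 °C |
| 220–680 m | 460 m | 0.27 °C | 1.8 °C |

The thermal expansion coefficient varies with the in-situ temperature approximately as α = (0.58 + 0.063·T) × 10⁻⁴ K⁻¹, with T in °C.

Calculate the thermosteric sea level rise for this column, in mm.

Δh ≈ 67.2 mm

Layer 1: α = (0.58 + 0.063×26)×10⁻⁴ = 2.218×10⁻⁴ K⁻¹
Layer 2: α = (0.58 + 0.063×1.8)×10⁻⁴ = 0.6934×10⁻⁴ K⁻¹
0–220 m: 1.2 × 220 × 2.218×10⁻⁴ = 0.0585552 m
0.27 × 0.6934×10⁻⁴ × 460 = 0.008612028 m
Δh = 0.0585552 + 0.008612028 = 0.067167228 m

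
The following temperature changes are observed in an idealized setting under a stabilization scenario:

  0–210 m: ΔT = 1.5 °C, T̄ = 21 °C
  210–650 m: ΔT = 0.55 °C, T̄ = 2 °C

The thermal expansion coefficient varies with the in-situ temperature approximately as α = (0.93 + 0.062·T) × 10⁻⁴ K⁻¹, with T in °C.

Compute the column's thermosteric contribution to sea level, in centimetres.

about 9.6 cm

Layer 1: α = (0.93 + 0.062×21)×10⁻⁴ = 2.232×10⁻⁴ K⁻¹
Layer 2: α = (0.93 + 0.062×2)×10⁻⁴ = 1.054×10⁻⁴ K⁻¹
Layer 1: 210 × 2.232×10⁻⁴ × 1.5 = 0.070308 m
0.55 × 440 × 1.054×10⁻⁴ = 0.0255068 m
Δh = 0.070308 + 0.0255068 = 0.0958148 m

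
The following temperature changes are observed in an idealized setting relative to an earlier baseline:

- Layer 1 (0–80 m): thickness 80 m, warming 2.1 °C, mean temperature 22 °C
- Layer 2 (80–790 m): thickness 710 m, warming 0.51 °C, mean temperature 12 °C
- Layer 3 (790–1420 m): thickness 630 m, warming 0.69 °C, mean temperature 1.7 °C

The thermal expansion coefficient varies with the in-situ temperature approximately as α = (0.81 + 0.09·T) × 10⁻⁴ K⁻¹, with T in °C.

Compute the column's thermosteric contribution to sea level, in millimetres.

160 mm

Layer 1: α = (0.81 + 0.09×22)×10⁻⁴ = 2.79×10⁻⁴ K⁻¹
Layer 2: α = (0.81 + 0.09×12)×10⁻⁴ = 1.89×10⁻⁴ K⁻¹
Layer 3: α = (0.81 + 0.09×1.7)×10⁻⁴ = 0.963×10⁻⁴ K⁻¹
Layer 1: 2.1 × 2.79×10⁻⁴ × 80 = 0.046872 m
1.89×10⁻⁴ × 710 × 0.51 = 0.0684369 m
Layer 3: 0.69 × 0.963×10⁻⁴ × 630 = 0.04186161 m
Δh = 0.046872 + 0.0684369 + 0.04186161 = 0.15717051 m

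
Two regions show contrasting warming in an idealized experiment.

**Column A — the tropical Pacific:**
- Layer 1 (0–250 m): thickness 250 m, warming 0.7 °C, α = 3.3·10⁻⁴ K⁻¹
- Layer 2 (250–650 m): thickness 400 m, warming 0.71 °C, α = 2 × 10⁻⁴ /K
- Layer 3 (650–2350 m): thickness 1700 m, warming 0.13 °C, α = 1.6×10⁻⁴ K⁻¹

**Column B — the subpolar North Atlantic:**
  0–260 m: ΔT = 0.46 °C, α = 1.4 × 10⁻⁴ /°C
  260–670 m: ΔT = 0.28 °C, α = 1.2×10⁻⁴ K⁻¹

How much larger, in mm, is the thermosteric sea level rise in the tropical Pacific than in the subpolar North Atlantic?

A 0.7 × 3.3×10⁻⁴ × 250 = 0.05775 m
A 400 × 0.71 × 2×10⁻⁴ = 0.05680 m
A 1700 × 0.13 × 1.6×10⁻⁴ = 0.03536 m
A total: 0.14991 m
B 0.46 × 1.4×10⁻⁴ × 260 = 0.016744 m
B 260–670 m: 410 × 0.28 × 1.2×10⁻⁴ = 0.013776 m
B total: 0.03052 m
Difference: 0.14991 − 0.03052 = 0.11939 m

120 mm larger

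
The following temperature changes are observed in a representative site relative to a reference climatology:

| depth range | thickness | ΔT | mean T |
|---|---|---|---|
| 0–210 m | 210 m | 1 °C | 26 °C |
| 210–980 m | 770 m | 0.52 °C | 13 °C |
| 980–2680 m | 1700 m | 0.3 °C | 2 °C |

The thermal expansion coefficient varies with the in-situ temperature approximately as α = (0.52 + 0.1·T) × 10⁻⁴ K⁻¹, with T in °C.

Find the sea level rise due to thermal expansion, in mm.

175 mm

Layer 1: α = (0.52 + 0.1×26)×10⁻⁴ = 3.12×10⁻⁴ K⁻¹
Layer 2: α = (0.52 + 0.1×13)×10⁻⁴ = 1.82×10⁻⁴ K⁻¹
Layer 3: α = (0.52 + 0.1×2)×10⁻⁴ = 0.72×10⁻⁴ K⁻¹
1 × 3.12×10⁻⁴ × 210 = 0.06552 m
210–980 m: 770 × 1.82×10⁻⁴ × 0.52 = 0.0728728 m
Layer 3: 0.72×10⁻⁴ × 0.3 × 1700 = 0.03672 m
Δh = 0.06552 + 0.0728728 + 0.03672 = 0.1751128 m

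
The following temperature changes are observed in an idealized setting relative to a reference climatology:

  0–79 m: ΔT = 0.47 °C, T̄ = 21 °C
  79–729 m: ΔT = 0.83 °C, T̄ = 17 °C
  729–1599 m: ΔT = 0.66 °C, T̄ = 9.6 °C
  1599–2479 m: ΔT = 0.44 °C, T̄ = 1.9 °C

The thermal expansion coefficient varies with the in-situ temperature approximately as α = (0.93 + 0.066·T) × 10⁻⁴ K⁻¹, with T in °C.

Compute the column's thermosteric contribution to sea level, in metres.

Layer 1: α = (0.93 + 0.066×21)×10⁻⁴ = 2.316×10⁻⁴ K⁻¹
Layer 2: α = (0.93 + 0.066×17)×10⁻⁴ = 2.052×10⁻⁴ K⁻¹
Layer 3: α = (0.93 + 0.066×9.6)×10⁻⁴ = 1.5636×10⁻⁴ K⁻¹
Layer 4: α = (0.93 + 0.066×1.9)×10⁻⁴ = 1.0554×10⁻⁴ K⁻¹
79 × 2.316×10⁻⁴ × 0.47 = 0.008599308 m
79–729 m: 0.83 × 2.052×10⁻⁴ × 650 = 0.1107054 m
729–1599 m: 870 × 0.66 × 1.5636×10⁻⁴ = 0.089781912 m
1599–2479 m: 0.44 × 1.0554×10⁻⁴ × 880 = 0.040865088 m
Δh = 0.008599308 + 0.1107054 + 0.089781912 + 0.040865088 = 0.249951708 m

0.25 m of thermosteric rise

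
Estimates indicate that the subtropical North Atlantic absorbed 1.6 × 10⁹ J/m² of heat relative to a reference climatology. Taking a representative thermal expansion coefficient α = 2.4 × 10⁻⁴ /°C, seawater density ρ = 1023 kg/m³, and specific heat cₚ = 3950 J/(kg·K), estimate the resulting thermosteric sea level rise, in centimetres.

9.5 cm of thermosteric rise

Δh = αQ/(ρcₚ) = 2.4×10⁻⁴ × 1.6×10⁹ / (1023 × 3950) ≈ 0.09503 m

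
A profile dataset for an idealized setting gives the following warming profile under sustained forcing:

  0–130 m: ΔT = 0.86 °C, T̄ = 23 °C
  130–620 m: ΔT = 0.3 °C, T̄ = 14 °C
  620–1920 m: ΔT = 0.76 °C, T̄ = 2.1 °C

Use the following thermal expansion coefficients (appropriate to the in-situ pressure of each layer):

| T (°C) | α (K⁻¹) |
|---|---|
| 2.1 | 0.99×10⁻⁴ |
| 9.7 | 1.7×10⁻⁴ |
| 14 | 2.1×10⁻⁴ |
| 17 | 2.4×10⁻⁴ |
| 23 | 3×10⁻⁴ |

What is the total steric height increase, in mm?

Δh ≈ 160 mm

Layer 1 at 23 °C → α = 3×10⁻⁴ K⁻¹
Layer 2 at 14 °C → α = 2.1×10⁻⁴ K⁻¹
Layer 3 at 2.1 °C → α = 0.99×10⁻⁴ K⁻¹
0–130 m: 3×10⁻⁴ × 0.86 × 130 = 0.03354 m
0.3 × 490 × 2.1×10⁻⁴ = 0.03087 m
Layer 3: 1300 × 0.76 × 0.99×10⁻⁴ = 0.097812 m
Δh = 0.03354 + 0.03087 + 0.097812 = 0.162222 m ≈ 160 mm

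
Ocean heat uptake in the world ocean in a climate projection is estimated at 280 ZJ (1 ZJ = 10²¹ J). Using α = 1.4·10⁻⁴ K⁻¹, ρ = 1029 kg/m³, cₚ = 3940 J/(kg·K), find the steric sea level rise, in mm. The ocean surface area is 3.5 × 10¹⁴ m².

27.6 mm

Per unit area: Q = 280×10²¹ / (3.5×10¹⁴) = 8×10⁸ J/m²
Δh = αQ/(ρcₚ) = 1.4×10⁻⁴ × 8×10⁸ / (1029 × 3940) ≈ 0.027625 m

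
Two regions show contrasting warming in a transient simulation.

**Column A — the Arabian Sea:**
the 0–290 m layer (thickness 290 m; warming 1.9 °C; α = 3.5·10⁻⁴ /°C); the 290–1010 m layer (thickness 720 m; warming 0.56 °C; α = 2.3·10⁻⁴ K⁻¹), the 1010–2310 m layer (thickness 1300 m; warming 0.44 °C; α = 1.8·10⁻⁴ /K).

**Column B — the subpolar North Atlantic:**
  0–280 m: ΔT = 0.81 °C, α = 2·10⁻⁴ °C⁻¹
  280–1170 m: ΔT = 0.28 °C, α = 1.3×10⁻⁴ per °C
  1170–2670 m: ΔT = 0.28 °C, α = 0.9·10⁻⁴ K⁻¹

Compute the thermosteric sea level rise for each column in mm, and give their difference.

A Layer 1: 290 × 3.5×10⁻⁴ × 1.9 = 0.19285 m
A 720 × 0.56 × 2.3×10⁻⁴ = 0.092736 m
A 1010–2310 m: 1.8×10⁻⁴ × 1300 × 0.44 = 0.10296 m
A total: 0.388546 m
B 0–280 m: 280 × 2×10⁻⁴ × 0.81 = 0.04536 m
B Layer 2: 890 × 0.28 × 1.3×10⁻⁴ = 0.032396 m
B 1170–2670 m: 0.28 × 0.9×10⁻⁴ × 1500 = 0.03780 m
B total: 0.115556 m
Difference: 0.388546 − 0.115556 = 0.27299 m

A: 389 mm; B: 116 mm; difference 273 mm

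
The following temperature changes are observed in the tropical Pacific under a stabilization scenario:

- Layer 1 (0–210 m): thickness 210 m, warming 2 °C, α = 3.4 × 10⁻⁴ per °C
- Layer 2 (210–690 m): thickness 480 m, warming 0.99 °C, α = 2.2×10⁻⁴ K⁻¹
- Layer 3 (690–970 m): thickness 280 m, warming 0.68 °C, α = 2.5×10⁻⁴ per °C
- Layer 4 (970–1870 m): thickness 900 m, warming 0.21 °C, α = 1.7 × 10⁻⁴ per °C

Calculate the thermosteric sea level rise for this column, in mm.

about 330 mm

Layer 1: 3.4×10⁻⁴ × 210 × 2 = 0.14280 m
0.99 × 480 × 2.2×10⁻⁴ = 0.104544 m
280 × 0.68 × 2.5×10⁻⁴ = 0.04760 m
970–1870 m: 0.21 × 1.7×10⁻⁴ × 900 = 0.03213 m
Δh = 0.14280 + 0.104544 + 0.04760 + 0.03213 = 0.327074 m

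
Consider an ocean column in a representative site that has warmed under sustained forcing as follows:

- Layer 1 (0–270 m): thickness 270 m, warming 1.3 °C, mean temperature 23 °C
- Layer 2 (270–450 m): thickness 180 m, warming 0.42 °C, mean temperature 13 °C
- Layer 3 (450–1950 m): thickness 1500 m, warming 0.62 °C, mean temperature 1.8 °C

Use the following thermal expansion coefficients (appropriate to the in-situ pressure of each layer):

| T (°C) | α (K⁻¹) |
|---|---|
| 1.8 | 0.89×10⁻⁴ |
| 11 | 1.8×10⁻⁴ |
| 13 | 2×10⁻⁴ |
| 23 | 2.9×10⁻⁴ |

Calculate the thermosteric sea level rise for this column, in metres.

Layer 1 at 23 °C → α = 2.9×10⁻⁴ K⁻¹
Layer 2 at 13 °C → α = 2×10⁻⁴ K⁻¹
Layer 3 at 1.8 °C → α = 0.89×10⁻⁴ K⁻¹
1.3 × 270 × 2.9×10⁻⁴ = 0.10179 m
Layer 2: 0.42 × 2×10⁻⁴ × 180 = 0.01512 m
450–1950 m: 0.62 × 1500 × 0.89×10⁻⁴ = 0.08277 m
Δh = 0.10179 + 0.01512 + 0.08277 = 0.19968 m ≈ 0.200 m

0.200 m of thermosteric rise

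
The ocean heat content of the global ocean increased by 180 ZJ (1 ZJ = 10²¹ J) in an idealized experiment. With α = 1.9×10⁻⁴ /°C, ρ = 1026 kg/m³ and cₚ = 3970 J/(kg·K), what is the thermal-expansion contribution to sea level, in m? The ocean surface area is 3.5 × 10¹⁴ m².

0.0240 m of thermosteric rise

Per unit area: Q = 180×10²¹ / (3.5×10¹⁴) ≈ 5.143×10⁸ J/m²
Δh = αQ/(ρcₚ) = 1.9×10⁻⁴ × 5.143×10⁸ / (1026 × 3970) ≈ 0.02399 m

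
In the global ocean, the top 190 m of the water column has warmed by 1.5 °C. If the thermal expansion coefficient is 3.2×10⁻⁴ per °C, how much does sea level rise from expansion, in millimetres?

Δh = αΔT·H = 3.2×10⁻⁴ × 1.5 × 190 = 0.09120 m

Δh ≈ 91.2 mm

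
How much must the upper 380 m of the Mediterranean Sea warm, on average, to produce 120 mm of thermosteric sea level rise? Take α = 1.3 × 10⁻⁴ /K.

ΔT = Δh/(αH) = 0.12 / (1.3×10⁻⁴ × 380) ≈ 2.429 °C

2.4 °C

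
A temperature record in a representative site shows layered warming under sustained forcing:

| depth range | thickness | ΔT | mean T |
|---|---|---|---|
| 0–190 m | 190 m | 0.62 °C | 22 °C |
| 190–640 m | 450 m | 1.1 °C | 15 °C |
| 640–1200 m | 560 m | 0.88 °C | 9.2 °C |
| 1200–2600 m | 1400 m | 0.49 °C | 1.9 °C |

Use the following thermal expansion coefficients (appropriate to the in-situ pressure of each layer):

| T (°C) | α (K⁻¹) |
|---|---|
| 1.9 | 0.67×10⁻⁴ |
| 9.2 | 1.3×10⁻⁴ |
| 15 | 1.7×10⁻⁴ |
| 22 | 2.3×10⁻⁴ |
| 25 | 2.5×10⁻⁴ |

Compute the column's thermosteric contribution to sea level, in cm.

Layer 1 at 22 °C → α = 2.3×10⁻⁴ K⁻¹
Layer 2 at 15 °C → α = 1.7×10⁻⁴ K⁻¹
Layer 3 at 9.2 °C → α = 1.3×10⁻⁴ K⁻¹
Layer 4 at 1.9 °C → α = 0.67×10⁻⁴ K⁻¹
0.62 × 190 × 2.3×10⁻⁴ = 0.027094 m
450 × 1.7×10⁻⁴ × 1.1 = 0.08415 m
Layer 3: 0.88 × 560 × 1.3×10⁻⁴ = 0.064064 m
1200–2600 m: 0.67×10⁻⁴ × 1400 × 0.49 = 0.045962 m
Δh = 0.027094 + 0.08415 + 0.064064 + 0.045962 = 0.22127 m ≈ 22.1 cm

22.1 cm of thermosteric rise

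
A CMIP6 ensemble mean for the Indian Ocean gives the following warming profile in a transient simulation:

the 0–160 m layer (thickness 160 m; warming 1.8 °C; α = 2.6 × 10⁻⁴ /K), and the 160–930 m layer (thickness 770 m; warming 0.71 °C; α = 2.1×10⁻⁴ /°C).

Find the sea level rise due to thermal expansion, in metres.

about 0.190 m

0–160 m: 2.6×10⁻⁴ × 1.8 × 160 = 0.07488 m
160–930 m: 770 × 0.71 × 2.1×10⁻⁴ = 0.114807 m
Δh = 0.07488 + 0.114807 = 0.189687 m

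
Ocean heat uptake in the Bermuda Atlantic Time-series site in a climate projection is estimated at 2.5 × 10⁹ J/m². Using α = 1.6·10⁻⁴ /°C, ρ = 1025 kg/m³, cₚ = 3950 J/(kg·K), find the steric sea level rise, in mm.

Δh ≈ 98.8 mm

Δh = αQ/(ρcₚ) = 1.6×10⁻⁴ × 2.5×10⁹ / (1025 × 3950) ≈ 0.098796 m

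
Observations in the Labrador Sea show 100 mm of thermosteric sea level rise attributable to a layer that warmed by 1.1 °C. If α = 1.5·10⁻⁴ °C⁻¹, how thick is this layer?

H ≈ 610 m

H = Δh/(αΔT) = 0.1 / (1.5×10⁻⁴ × 1.1) ≈ 606.1 m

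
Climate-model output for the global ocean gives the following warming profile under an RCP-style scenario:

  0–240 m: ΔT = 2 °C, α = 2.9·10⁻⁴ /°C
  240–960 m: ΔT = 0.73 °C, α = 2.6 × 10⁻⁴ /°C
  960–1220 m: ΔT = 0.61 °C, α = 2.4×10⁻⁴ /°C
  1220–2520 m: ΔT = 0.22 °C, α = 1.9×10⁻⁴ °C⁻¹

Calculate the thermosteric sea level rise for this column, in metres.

Δh ≈ 0.368 m

Layer 1: 2 × 240 × 2.9×10⁻⁴ = 0.13920 m
Layer 2: 2.6×10⁻⁴ × 720 × 0.73 = 0.136656 m
2.4×10⁻⁴ × 0.61 × 260 = 0.038064 m
1300 × 1.9×10⁻⁴ × 0.22 = 0.05434 m
Δh = 0.13920 + 0.136656 + 0.038064 + 0.05434 = 0.36826 m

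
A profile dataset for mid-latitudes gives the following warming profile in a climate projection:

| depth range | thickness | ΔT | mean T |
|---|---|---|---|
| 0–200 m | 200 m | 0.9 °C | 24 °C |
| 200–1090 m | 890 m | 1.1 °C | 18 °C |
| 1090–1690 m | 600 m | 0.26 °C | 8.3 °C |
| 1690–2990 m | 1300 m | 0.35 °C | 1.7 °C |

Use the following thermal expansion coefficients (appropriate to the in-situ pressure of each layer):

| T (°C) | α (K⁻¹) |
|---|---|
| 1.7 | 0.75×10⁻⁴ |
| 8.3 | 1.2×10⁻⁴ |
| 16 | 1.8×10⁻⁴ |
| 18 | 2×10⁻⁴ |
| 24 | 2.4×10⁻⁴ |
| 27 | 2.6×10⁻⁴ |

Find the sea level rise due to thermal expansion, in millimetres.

292 mm of thermosteric rise

Layer 1 at 24 °C → α = 2.4×10⁻⁴ K⁻¹
Layer 2 at 18 °C → α = 2×10⁻⁴ K⁻¹
Layer 3 at 8.3 °C → α = 1.2×10⁻⁴ K⁻¹
Layer 4 at 1.7 °C → α = 0.75×10⁻⁴ K⁻¹
0.9 × 200 × 2.4×10⁻⁴ = 0.04320 m
890 × 1.1 × 2×10⁻⁴ = 0.19580 m
Layer 3: 1.2×10⁻⁴ × 600 × 0.26 = 0.01872 m
1690–2990 m: 0.35 × 1300 × 0.75×10⁻⁴ = 0.034125 m
Δh = 0.04320 + 0.19580 + 0.01872 + 0.034125 = 0.291845 m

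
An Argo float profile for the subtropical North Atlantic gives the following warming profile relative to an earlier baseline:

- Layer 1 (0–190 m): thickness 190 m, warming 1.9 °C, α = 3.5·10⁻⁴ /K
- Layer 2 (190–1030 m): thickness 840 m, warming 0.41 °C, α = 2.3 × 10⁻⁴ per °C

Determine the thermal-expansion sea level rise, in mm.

206 mm

Layer 1: 3.5×10⁻⁴ × 190 × 1.9 = 0.12635 m
0.41 × 2.3×10⁻⁴ × 840 = 0.079212 m
Δh = 0.12635 + 0.079212 = 0.205562 m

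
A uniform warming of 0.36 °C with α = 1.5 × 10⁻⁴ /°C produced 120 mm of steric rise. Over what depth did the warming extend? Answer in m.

H = Δh/(αΔT) = 0.12 / (1.5×10⁻⁴ × 0.36) ≈ 2222 m

H ≈ 2220 m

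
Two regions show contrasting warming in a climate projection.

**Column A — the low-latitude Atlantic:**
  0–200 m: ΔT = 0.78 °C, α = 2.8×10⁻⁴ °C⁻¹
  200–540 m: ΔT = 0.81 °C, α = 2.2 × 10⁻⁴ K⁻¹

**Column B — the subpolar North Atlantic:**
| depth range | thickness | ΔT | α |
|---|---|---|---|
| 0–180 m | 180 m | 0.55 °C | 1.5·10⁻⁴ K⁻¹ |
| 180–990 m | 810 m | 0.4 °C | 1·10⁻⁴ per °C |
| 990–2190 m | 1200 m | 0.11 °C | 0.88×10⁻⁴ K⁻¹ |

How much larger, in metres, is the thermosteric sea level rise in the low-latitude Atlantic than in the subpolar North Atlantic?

A 0–200 m: 2.8×10⁻⁴ × 200 × 0.78 = 0.04368 m
A 340 × 0.81 × 2.2×10⁻⁴ = 0.060588 m
A total: 0.104268 m
B 0–180 m: 1.5×10⁻⁴ × 0.55 × 180 = 0.01485 m
B 0.4 × 810 × 1×10⁻⁴ = 0.03240 m
B 1200 × 0.11 × 0.88×10⁻⁴ = 0.011616 m
B total: 0.058866 m
Difference: 0.104268 − 0.058866 = 0.045402 m

0.0454 m larger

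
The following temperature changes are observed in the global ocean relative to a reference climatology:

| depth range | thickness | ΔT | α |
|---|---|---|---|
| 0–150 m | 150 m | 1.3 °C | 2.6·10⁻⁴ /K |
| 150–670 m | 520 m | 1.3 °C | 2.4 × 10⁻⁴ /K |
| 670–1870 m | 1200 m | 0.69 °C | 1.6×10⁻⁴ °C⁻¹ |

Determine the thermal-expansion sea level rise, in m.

2.6×10⁻⁴ × 150 × 1.3 = 0.05070 m
150–670 m: 2.4×10⁻⁴ × 1.3 × 520 = 0.16224 m
670–1870 m: 1.6×10⁻⁴ × 0.69 × 1200 = 0.13248 m
Δh = 0.05070 + 0.16224 + 0.13248 = 0.34542 m ≈ 0.345 m

Δh ≈ 0.345 m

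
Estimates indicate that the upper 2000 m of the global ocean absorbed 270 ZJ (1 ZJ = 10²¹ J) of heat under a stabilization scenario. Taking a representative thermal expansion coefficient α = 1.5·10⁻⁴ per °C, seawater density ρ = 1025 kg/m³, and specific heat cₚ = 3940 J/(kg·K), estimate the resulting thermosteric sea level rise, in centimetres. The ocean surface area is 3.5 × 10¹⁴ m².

Per unit area: Q = 270×10²¹ / (3.5×10¹⁴) ≈ 7.714×10⁸ J/m²
Δh = αQ/(ρcₚ) = 1.5×10⁻⁴ × 7.714×10⁸ / (1025 × 3940) ≈ 0.028652 m

2.87 cm of thermosteric rise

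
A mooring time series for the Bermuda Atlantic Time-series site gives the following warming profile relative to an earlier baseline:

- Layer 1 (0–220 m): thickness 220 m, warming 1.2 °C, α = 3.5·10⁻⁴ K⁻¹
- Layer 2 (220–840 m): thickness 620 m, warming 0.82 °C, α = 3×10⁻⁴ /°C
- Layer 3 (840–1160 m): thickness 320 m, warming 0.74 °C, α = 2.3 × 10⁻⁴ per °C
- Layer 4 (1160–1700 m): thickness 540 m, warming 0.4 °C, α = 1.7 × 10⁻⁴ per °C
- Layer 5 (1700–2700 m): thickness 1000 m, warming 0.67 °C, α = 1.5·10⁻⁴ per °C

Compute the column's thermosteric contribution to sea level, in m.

3.5×10⁻⁴ × 1.2 × 220 = 0.09240 m
Layer 2: 0.82 × 3×10⁻⁴ × 620 = 0.15252 m
320 × 2.3×10⁻⁴ × 0.74 = 0.054464 m
0.4 × 540 × 1.7×10⁻⁴ = 0.03672 m
0.67 × 1000 × 1.5×10⁻⁴ = 0.10050 m
Δh = 0.09240 + 0.15252 + 0.054464 + 0.03672 + 0.10050 = 0.436604 m

0.437 m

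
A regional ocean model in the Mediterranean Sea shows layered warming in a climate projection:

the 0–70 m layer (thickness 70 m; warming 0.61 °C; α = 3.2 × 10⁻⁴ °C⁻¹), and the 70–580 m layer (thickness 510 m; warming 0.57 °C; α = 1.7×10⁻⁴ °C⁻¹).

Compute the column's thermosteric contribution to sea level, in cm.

6.31 cm

0–70 m: 3.2×10⁻⁴ × 70 × 0.61 = 0.013664 m
510 × 1.7×10⁻⁴ × 0.57 = 0.049419 m
Δh = 0.013664 + 0.049419 = 0.063083 m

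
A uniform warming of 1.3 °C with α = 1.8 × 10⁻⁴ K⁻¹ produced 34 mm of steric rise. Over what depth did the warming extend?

H = Δh/(αΔT) = 0.034 / (1.8×10⁻⁴ × 1.3) ≈ 145.3 m

145 m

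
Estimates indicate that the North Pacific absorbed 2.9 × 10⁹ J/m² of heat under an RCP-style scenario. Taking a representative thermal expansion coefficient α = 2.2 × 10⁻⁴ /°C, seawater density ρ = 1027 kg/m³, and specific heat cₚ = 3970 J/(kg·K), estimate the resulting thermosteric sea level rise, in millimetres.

Δh ≈ 156 mm

Δh = αQ/(ρcₚ) = 2.2×10⁻⁴ × 2.9×10⁹ / (1027 × 3970) ≈ 0.15648 m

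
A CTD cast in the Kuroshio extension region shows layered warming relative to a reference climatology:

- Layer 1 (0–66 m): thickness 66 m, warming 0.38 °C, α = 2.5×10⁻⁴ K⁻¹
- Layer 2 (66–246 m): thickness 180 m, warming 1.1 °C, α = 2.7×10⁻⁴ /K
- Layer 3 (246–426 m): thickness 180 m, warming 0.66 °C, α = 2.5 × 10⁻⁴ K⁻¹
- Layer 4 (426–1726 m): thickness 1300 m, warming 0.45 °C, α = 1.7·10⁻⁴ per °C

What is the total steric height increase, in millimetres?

Layer 1: 66 × 0.38 × 2.5×10⁻⁴ = 0.00627 m
66–246 m: 2.7×10⁻⁴ × 1.1 × 180 = 0.05346 m
Layer 3: 180 × 0.66 × 2.5×10⁻⁴ = 0.02970 m
Layer 4: 0.45 × 1300 × 1.7×10⁻⁴ = 0.09945 m
Δh = 0.00627 + 0.05346 + 0.02970 + 0.09945 = 0.18888 m

190 mm of thermosteric rise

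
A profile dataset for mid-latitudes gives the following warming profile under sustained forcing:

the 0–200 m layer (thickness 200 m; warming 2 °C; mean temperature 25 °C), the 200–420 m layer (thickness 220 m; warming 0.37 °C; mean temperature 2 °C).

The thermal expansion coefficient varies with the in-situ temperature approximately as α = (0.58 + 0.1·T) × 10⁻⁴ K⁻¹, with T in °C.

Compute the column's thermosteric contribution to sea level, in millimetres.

about 130 mm

Layer 1: α = (0.58 + 0.1×25)×10⁻⁴ = 3.08×10⁻⁴ K⁻¹
Layer 2: α = (0.58 + 0.1×2)×10⁻⁴ = 0.78×10⁻⁴ K⁻¹
0–200 m: 200 × 2 × 3.08×10⁻⁴ = 0.12320 m
220 × 0.37 × 0.78×10⁻⁴ = 0.0063492 m
Δh = 0.12320 + 0.0063492 = 0.1295492 m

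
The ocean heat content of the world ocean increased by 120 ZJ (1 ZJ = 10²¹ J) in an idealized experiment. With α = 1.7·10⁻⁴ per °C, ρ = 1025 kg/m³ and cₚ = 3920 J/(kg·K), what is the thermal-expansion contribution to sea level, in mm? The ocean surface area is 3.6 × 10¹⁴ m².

about 14.1 mm

Per unit area: Q = 120×10²¹ / (3.6×10¹⁴) ≈ 3.333×10⁸ J/m²
Δh = αQ/(ρcₚ) = 1.7×10⁻⁴ × 3.333×10⁸ / (1025 × 3920) ≈ 0.014102 m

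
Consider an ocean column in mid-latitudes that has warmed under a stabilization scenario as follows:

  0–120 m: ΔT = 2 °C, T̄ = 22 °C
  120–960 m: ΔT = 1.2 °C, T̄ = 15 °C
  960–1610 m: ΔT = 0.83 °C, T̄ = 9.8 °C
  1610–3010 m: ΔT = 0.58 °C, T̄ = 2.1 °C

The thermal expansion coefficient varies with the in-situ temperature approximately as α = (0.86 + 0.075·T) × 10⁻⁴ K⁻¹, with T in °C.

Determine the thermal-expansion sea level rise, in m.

0.43 m of thermosteric rise

Layer 1: α = (0.86 + 0.075×22)×10⁻⁴ = 2.51×10⁻⁴ K⁻¹
Layer 2: α = (0.86 + 0.075×15)×10⁻⁴ = 1.985×10⁻⁴ K⁻¹
Layer 3: α = (0.86 + 0.075×9.8)×10⁻⁴ = 1.595×10⁻⁴ K⁻¹
Layer 4: α = (0.86 + 0.075×2.1)×10⁻⁴ = 1.0175×10⁻⁴ K⁻¹
120 × 2.51×10⁻⁴ × 2 = 0.06024 m
840 × 1.2 × 1.985×10⁻⁴ = 0.200088 m
1.595×10⁻⁴ × 650 × 0.83 = 0.08605025 m
Layer 4: 0.58 × 1400 × 1.0175×10⁻⁴ = 0.082621 m
Δh = 0.06024 + 0.200088 + 0.08605025 + 0.082621 = 0.42899925 m ≈ 0.43 m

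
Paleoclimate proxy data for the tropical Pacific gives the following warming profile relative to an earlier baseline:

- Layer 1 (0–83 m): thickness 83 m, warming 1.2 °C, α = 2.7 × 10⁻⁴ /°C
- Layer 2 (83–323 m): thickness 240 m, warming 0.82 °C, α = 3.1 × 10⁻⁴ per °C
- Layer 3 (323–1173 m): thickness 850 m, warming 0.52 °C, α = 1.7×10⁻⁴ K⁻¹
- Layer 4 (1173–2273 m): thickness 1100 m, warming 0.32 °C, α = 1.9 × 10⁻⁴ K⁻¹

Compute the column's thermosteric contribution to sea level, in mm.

Layer 1: 83 × 2.7×10⁻⁴ × 1.2 = 0.026892 m
Layer 2: 240 × 0.82 × 3.1×10⁻⁴ = 0.061008 m
1.7×10⁻⁴ × 0.52 × 850 = 0.07514 m
1.9×10⁻⁴ × 0.32 × 1100 = 0.06688 m
Δh = 0.026892 + 0.061008 + 0.07514 + 0.06688 = 0.22992 m ≈ 230 mm

Δh ≈ 230 mm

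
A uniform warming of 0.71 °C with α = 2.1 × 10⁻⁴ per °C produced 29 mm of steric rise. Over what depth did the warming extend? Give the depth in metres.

H = Δh/(αΔT) = 0.029 / (2.1×10⁻⁴ × 0.71) ≈ 194.5 m

about 190 m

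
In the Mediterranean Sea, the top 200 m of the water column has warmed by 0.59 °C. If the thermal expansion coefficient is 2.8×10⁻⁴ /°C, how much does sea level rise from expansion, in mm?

Δh = αΔT·H = 2.8×10⁻⁴ × 0.59 × 200 = 0.03304 m

33 mm of thermosteric rise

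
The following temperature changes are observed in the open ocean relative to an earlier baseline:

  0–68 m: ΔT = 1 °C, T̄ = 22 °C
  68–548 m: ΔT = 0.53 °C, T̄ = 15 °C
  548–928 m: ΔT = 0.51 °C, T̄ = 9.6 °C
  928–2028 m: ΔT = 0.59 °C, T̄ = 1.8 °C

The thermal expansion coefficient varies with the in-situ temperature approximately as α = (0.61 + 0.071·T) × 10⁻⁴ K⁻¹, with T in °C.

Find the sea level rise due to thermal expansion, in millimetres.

Layer 1: α = (0.61 + 0.071×22)×10⁻⁴ = 2.172×10⁻⁴ K⁻¹
Layer 2: α = (0.61 + 0.071×15)×10⁻⁴ = 1.675×10⁻⁴ K⁻¹
Layer 3: α = (0.61 + 0.071×9.6)×10⁻⁴ = 1.2916×10⁻⁴ K⁻¹
Layer 4: α = (0.61 + 0.071×1.8)×10⁻⁴ = 0.7378×10⁻⁴ K⁻¹
1 × 2.172×10⁻⁴ × 68 = 0.0147696 m
Layer 2: 0.53 × 1.675×10⁻⁴ × 480 = 0.042612 m
0.51 × 380 × 1.2916×10⁻⁴ = 0.025031208 m
Layer 4: 1100 × 0.59 × 0.7378×10⁻⁴ = 0.04788322 m
Δh = 0.0147696 + 0.042612 + 0.025031208 + 0.04788322 = 0.130296028 m

130 mm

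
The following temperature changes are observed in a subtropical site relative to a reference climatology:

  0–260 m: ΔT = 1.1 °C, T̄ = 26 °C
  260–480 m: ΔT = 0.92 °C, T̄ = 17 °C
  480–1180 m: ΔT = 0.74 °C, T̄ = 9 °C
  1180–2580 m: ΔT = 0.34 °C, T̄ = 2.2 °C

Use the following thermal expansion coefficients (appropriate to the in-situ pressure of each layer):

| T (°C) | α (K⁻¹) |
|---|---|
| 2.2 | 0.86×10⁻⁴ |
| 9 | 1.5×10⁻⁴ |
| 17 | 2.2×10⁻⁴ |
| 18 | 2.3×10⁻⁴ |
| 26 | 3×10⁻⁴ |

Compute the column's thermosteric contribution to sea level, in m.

Layer 1 at 26 °C → α = 3×10⁻⁴ K⁻¹
Layer 2 at 17 °C → α = 2.2×10⁻⁴ K⁻¹
Layer 3 at 9 °C → α = 1.5×10⁻⁴ K⁻¹
Layer 4 at 2.2 °C → α = 0.86×10⁻⁴ K⁻¹
0–260 m: 260 × 3×10⁻⁴ × 1.1 = 0.08580 m
Layer 2: 220 × 0.92 × 2.2×10⁻⁴ = 0.044528 m
480–1180 m: 700 × 1.5×10⁻⁴ × 0.74 = 0.07770 m
Layer 4: 1400 × 0.34 × 0.86×10⁻⁴ = 0.040936 m
Δh = 0.08580 + 0.044528 + 0.07770 + 0.040936 = 0.248964 m

Δh ≈ 0.25 m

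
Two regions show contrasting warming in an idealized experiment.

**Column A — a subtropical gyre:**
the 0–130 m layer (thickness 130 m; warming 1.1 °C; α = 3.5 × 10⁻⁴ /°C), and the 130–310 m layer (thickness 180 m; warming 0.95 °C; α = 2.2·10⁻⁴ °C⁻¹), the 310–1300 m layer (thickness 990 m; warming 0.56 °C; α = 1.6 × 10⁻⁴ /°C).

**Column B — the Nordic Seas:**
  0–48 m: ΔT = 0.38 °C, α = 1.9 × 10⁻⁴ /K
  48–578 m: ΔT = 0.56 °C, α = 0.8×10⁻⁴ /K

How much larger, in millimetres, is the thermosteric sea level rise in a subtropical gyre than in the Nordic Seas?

Δh_A − Δh_B ≈ 149 mm

A 0–130 m: 130 × 1.1 × 3.5×10⁻⁴ = 0.05005 m
A Layer 2: 180 × 2.2×10⁻⁴ × 0.95 = 0.03762 m
A 310–1300 m: 0.56 × 1.6×10⁻⁴ × 990 = 0.088704 m
A total: 0.176374 m
B 0–48 m: 0.38 × 48 × 1.9×10⁻⁴ = 0.0034656 m
B 48–578 m: 0.56 × 0.8×10⁻⁴ × 530 = 0.023744 m
B total: 0.0272096 m
Difference: 0.176374 − 0.0272096 = 0.1491644 m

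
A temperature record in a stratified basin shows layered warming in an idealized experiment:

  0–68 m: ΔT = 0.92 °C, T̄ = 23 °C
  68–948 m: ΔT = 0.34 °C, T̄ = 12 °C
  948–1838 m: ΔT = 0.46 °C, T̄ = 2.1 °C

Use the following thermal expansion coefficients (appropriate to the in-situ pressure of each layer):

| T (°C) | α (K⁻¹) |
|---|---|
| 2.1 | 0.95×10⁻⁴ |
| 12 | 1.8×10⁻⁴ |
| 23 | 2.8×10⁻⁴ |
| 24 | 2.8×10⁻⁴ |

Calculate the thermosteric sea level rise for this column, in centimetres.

Layer 1 at 23 °C → α = 2.8×10⁻⁴ K⁻¹
Layer 2 at 12 °C → α = 1.8×10⁻⁴ K⁻¹
Layer 3 at 2.1 °C → α = 0.95×10⁻⁴ K⁻¹
Layer 1: 2.8×10⁻⁴ × 68 × 0.92 = 0.0175168 m
880 × 1.8×10⁻⁴ × 0.34 = 0.053856 m
Layer 3: 890 × 0.95×10⁻⁴ × 0.46 = 0.038893 m
Δh = 0.0175168 + 0.053856 + 0.038893 = 0.1102658 m

11.0 cm of thermosteric rise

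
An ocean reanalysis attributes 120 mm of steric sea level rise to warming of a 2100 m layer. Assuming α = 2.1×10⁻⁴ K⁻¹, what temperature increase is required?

ΔT = Δh/(αH) = 0.12 / (2.1×10⁻⁴ × 2100) ≈ 0.2721 K

ΔT ≈ 0.272 K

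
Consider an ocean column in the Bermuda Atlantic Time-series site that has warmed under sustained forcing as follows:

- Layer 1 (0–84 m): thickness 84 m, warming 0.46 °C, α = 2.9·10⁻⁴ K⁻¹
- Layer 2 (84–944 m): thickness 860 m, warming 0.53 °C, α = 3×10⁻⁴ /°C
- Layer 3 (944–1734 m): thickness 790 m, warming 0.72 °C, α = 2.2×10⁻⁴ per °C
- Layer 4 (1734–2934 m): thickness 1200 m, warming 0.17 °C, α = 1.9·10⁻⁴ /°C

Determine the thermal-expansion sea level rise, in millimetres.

84 × 0.46 × 2.9×10⁻⁴ = 0.0112056 m
3×10⁻⁴ × 860 × 0.53 = 0.13674 m
944–1734 m: 0.72 × 2.2×10⁻⁴ × 790 = 0.125136 m
1734–2934 m: 0.17 × 1.9×10⁻⁴ × 1200 = 0.03876 m
Δh = 0.0112056 + 0.13674 + 0.125136 + 0.03876 = 0.3118416 m

about 312 mm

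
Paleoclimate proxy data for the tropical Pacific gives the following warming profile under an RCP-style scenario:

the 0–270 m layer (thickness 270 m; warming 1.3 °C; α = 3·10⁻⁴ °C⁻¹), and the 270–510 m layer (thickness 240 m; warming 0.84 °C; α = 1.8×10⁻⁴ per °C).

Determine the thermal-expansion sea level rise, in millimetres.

about 140 mm

0–270 m: 270 × 3×10⁻⁴ × 1.3 = 0.10530 m
0.84 × 240 × 1.8×10⁻⁴ = 0.036288 m
Δh = 0.10530 + 0.036288 = 0.141588 m ≈ 140 mm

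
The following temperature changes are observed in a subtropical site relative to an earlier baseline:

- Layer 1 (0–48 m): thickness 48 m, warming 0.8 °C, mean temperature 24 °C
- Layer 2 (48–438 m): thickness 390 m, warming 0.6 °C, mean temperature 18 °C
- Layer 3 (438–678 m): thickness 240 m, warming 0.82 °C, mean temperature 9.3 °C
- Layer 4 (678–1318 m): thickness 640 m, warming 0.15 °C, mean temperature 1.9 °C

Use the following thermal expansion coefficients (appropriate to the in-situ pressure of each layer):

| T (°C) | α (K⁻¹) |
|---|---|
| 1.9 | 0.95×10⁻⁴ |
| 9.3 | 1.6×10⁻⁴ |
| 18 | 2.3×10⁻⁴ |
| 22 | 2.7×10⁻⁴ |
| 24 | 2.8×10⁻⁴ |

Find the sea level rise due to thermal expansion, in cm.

Layer 1 at 24 °C → α = 2.8×10⁻⁴ K⁻¹
Layer 2 at 18 °C → α = 2.3×10⁻⁴ K⁻¹
Layer 3 at 9.3 °C → α = 1.6×10⁻⁴ K⁻¹
Layer 4 at 1.9 °C → α = 0.95×10⁻⁴ K⁻¹
0.8 × 2.8×10⁻⁴ × 48 = 0.010752 m
Layer 2: 2.3×10⁻⁴ × 0.6 × 390 = 0.05382 m
Layer 3: 1.6×10⁻⁴ × 240 × 0.82 = 0.031488 m
0.95×10⁻⁴ × 0.15 × 640 = 0.00912 m
Δh = 0.010752 + 0.05382 + 0.031488 + 0.00912 = 0.10518 m

11 cm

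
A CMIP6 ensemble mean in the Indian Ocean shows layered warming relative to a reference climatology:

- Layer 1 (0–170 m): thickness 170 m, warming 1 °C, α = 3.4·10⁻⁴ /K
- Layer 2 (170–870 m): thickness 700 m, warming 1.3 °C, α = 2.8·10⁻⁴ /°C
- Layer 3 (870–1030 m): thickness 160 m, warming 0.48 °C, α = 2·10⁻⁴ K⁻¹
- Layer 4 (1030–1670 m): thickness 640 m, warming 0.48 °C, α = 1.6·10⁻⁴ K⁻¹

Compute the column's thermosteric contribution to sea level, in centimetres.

0–170 m: 1 × 170 × 3.4×10⁻⁴ = 0.05780 m
Layer 2: 700 × 2.8×10⁻⁴ × 1.3 = 0.25480 m
2×10⁻⁴ × 0.48 × 160 = 0.01536 m
0.48 × 1.6×10⁻⁴ × 640 = 0.049152 m
Δh = 0.05780 + 0.25480 + 0.01536 + 0.049152 = 0.377112 m

about 38 cm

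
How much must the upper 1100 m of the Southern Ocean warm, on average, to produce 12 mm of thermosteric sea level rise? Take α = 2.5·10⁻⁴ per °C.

ΔT = Δh/(αH) = 0.012 / (2.5×10⁻⁴ × 1100) ≈ 0.04364 K

ΔT ≈ 0.0436 K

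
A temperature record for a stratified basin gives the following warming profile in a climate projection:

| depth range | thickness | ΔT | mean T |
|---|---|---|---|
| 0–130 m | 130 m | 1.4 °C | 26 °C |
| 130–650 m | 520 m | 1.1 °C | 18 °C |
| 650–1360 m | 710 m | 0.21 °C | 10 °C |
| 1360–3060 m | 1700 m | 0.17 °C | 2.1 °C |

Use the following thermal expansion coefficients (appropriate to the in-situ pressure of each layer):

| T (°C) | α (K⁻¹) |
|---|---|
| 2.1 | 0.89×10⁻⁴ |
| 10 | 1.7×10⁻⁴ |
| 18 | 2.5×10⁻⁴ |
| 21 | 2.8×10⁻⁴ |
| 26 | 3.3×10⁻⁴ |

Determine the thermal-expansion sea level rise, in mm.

Layer 1 at 26 °C → α = 3.3×10⁻⁴ K⁻¹
Layer 2 at 18 °C → α = 2.5×10⁻⁴ K⁻¹
Layer 3 at 10 °C → α = 1.7×10⁻⁴ K⁻¹
Layer 4 at 2.1 °C → α = 0.89×10⁻⁴ K⁻¹
Layer 1: 130 × 1.4 × 3.3×10⁻⁴ = 0.06006 m
2.5×10⁻⁴ × 520 × 1.1 = 0.14300 m
650–1360 m: 710 × 1.7×10⁻⁴ × 0.21 = 0.025347 m
0.17 × 0.89×10⁻⁴ × 1700 = 0.025721 m
Δh = 0.06006 + 0.14300 + 0.025347 + 0.025721 = 0.254128 m

254 mm of thermosteric rise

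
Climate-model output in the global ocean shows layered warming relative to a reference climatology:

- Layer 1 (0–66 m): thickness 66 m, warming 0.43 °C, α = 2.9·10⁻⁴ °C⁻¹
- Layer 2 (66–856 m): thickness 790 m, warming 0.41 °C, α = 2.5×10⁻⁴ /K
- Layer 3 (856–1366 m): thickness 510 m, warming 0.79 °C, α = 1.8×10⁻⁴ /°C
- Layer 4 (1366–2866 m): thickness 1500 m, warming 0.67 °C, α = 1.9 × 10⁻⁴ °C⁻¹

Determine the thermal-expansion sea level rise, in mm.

353 mm

2.9×10⁻⁴ × 0.43 × 66 = 0.0082302 m
2.5×10⁻⁴ × 0.41 × 790 = 0.080975 m
856–1366 m: 1.8×10⁻⁴ × 0.79 × 510 = 0.072522 m
Layer 4: 0.67 × 1500 × 1.9×10⁻⁴ = 0.19095 m
Δh = 0.0082302 + 0.080975 + 0.072522 + 0.19095 = 0.3526772 m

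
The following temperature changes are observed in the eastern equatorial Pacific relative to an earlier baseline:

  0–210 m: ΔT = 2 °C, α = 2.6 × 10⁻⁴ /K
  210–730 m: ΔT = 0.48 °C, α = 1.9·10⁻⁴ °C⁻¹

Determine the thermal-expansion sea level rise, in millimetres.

Layer 1: 210 × 2.6×10⁻⁴ × 2 = 0.10920 m
Layer 2: 1.9×10⁻⁴ × 0.48 × 520 = 0.047424 m
Δh = 0.10920 + 0.047424 = 0.156624 m

about 157 mm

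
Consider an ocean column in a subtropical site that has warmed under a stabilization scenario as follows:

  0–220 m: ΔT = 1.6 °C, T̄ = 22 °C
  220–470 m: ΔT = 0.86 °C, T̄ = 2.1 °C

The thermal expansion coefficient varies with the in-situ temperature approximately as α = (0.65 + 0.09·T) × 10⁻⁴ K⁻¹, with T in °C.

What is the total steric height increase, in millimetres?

Δh ≈ 111 mm

Layer 1: α = (0.65 + 0.09×22)×10⁻⁴ = 2.63×10⁻⁴ K⁻¹
Layer 2: α = (0.65 + 0.09×2.1)×10⁻⁴ = 0.839×10⁻⁴ K⁻¹
2.63×10⁻⁴ × 1.6 × 220 = 0.092576 m
220–470 m: 0.839×10⁻⁴ × 250 × 0.86 = 0.0180385 m
Δh = 0.092576 + 0.0180385 = 0.1106145 m ≈ 111 mm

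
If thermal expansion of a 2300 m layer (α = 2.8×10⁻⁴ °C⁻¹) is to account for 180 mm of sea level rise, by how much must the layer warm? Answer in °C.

ΔT = Δh/(αH) = 0.18 / (2.8×10⁻⁴ × 2300) ≈ 0.2795 °C

about 0.280 °C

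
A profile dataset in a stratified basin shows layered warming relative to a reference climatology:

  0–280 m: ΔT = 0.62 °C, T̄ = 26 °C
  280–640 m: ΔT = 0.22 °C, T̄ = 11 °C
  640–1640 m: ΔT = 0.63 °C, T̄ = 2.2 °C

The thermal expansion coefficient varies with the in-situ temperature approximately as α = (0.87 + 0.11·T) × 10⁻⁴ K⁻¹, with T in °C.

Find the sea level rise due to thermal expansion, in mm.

about 151 mm

Layer 1: α = (0.87 + 0.11×26)×10⁻⁴ = 3.73×10⁻⁴ K⁻¹
Layer 2: α = (0.87 + 0.11×11)×10⁻⁴ = 2.08×10⁻⁴ K⁻¹
Layer 3: α = (0.87 + 0.11×2.2)×10⁻⁴ = 1.112×10⁻⁴ K⁻¹
280 × 0.62 × 3.73×10⁻⁴ = 0.0647528 m
Layer 2: 360 × 0.22 × 2.08×10⁻⁴ = 0.0164736 m
1.112×10⁻⁴ × 0.63 × 1000 = 0.070056 m
Δh = 0.0647528 + 0.0164736 + 0.070056 = 0.1512824 m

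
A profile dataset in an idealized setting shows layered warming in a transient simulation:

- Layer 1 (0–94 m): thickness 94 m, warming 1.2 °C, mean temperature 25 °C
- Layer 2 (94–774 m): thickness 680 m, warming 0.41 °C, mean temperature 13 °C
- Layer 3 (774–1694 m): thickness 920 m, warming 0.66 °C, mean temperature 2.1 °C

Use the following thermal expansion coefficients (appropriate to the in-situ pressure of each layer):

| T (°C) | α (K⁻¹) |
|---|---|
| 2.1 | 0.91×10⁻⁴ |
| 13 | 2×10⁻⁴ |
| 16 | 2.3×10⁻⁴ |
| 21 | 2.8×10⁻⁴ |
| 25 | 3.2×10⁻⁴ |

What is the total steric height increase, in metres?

0.147 m

Layer 1 at 25 °C → α = 3.2×10⁻⁴ K⁻¹
Layer 2 at 13 °C → α = 2×10⁻⁴ K⁻¹
Layer 3 at 2.1 °C → α = 0.91×10⁻⁴ K⁻¹
1.2 × 3.2×10⁻⁴ × 94 = 0.036096 m
Layer 2: 680 × 2×10⁻⁴ × 0.41 = 0.05576 m
0.91×10⁻⁴ × 0.66 × 920 = 0.0552552 m
Δh = 0.036096 + 0.05576 + 0.0552552 = 0.1471112 m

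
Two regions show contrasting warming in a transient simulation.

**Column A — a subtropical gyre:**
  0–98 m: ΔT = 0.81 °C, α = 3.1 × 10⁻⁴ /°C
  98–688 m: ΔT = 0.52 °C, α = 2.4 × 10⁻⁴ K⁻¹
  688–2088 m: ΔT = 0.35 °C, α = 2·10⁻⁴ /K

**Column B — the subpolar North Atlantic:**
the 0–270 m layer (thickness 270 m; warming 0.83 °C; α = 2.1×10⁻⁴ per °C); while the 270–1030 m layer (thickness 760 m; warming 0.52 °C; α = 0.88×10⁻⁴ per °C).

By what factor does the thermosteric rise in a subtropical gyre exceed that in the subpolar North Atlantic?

a factor of 2.40

A 0–98 m: 3.1×10⁻⁴ × 0.81 × 98 = 0.0246078 m
A Layer 2: 0.52 × 590 × 2.4×10⁻⁴ = 0.073632 m
A Layer 3: 0.35 × 1400 × 2×10⁻⁴ = 0.09800 m
A total: 0.1962398 m
B 0–270 m: 2.1×10⁻⁴ × 270 × 0.83 = 0.047061 m
B 270–1030 m: 0.88×10⁻⁴ × 0.52 × 760 = 0.0347776 m
B total: 0.0818386 m
Ratio: 0.1962398 / 0.0818386 ≈ 2.398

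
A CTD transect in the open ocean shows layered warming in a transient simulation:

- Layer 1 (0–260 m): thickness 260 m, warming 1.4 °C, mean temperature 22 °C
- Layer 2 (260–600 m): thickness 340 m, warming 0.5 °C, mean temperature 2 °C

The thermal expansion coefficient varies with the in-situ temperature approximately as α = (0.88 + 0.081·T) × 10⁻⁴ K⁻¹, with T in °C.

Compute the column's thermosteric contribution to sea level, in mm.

115 mm of thermosteric rise

Layer 1: α = (0.88 + 0.081×22)×10⁻⁴ = 2.662×10⁻⁴ K⁻¹
Layer 2: α = (0.88 + 0.081×2)×10⁻⁴ = 1.042×10⁻⁴ K⁻¹
Layer 1: 2.662×10⁻⁴ × 1.4 × 260 = 0.0968968 m
260–600 m: 1.042×10⁻⁴ × 340 × 0.5 = 0.017714 m
Δh = 0.0968968 + 0.017714 = 0.1146108 m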